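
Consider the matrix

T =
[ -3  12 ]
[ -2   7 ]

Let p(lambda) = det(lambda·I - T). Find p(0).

3

p(0) = det(0·I − T) = det(−T) = (−1)^2·det(T).
det(T) = 3, so p(0) = 3.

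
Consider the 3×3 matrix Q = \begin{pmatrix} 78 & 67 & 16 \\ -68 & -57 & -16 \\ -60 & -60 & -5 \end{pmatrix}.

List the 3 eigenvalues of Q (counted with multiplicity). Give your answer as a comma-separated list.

-5, 10, 11

Set up det(μI - Q) = 0.
Expanding the 3×3 determinant: p(μ) = μ^3 - 16μ^2 + 5μ + 550.
Since p(-5) = 0, μ = -5 is a root.
Dividing by (μ + 5) leaves μ^2 - 21μ + 110.
The quadratic factors as (μ - 10)·(μ - 11).
Eigenvalues: -5, 10, 11.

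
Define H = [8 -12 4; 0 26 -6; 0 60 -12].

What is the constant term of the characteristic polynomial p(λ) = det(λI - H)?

-384

p(0) = det(0·I − H) = det(−H) = (−1)^3·det(H).
det(H) = 384, so p(0) = -384.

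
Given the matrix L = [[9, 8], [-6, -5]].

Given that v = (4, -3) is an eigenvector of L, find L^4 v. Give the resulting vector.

(324, -243)

First find the eigenvalue: Lv = (12, -9) = 3·(4, -3), so λ = 3.
Then L^4 v = λ^4·v = 3^4·(4, -3) = 81·(4, -3) = (324, -243).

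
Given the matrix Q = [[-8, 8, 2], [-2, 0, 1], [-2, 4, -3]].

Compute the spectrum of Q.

Set up det(μI - Q) = 0.
Cofactor expansion gives p(μ) = μ^3 + 11μ^2 + 40μ + 48.
Try μ = -4: p(-4) = 0, so -4 is a root.
Dividing by (μ + 4) leaves μ^2 + 7μ + 12.
The quadratic factors as (μ + 4)·(μ + 3).
Eigenvalues: -4, -4, -3.

-4, -4, -3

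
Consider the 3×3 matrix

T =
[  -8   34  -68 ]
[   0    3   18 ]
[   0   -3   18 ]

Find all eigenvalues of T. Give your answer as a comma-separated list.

-8, 9, 12

Set up det(λI - T) = 0.
Expanding along the first row, p(λ) = λ^3 - 13λ^2 - 60λ + 864.
Since p(-8) = 0, λ = -8 is a root.
Factor out (λ + 8): p(λ) = (λ + 8)·(λ^2 - 21λ + 108).
The quadratic factors as (λ - 9)·(λ - 12).
Eigenvalues: -8, 9, 12.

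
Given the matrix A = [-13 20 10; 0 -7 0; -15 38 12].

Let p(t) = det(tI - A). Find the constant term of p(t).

p(t) = t^3 + 8t^2 + t - 42.
The constant term is -42.

-42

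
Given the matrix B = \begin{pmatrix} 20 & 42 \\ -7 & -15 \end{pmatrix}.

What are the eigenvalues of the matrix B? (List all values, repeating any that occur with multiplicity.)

det(B - lambda·I) = (20 - lambda)(-15 - lambda) - (42)·(-7) = lambda^2 - 5·lambda - 6.
This factors as (lambda + 1)·(lambda - 6) = 0.
Eigenvalues: -1, 6.

-1, 6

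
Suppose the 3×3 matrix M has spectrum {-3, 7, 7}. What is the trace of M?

trace(M) is the sum of the eigenvalues: (-3) + (7) + (7) = 11.

11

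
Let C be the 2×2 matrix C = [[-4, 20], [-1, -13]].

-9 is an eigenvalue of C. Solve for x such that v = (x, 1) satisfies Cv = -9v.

We need (C + 9I)v = 0.
C + 9I = [[5, 20], [-1, -4]].
Row 1: (5)·x + (20)·1 = 0
Row 2: (-1)·x + (-4)·1 = 0
Solving gives x = -4.
Check: C·(-4, 1) = (36, -9) = -9·(-4, 1).

-4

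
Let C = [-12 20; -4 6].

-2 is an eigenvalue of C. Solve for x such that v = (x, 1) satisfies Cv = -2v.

We need (C + 2I)v = 0.
C + 2I = [[-10, 20], [-4, 8]].
Row 1: (-10)·x + (20)·1 = 0
Row 2: (-4)·x + (8)·1 = 0
Solving gives x = 2.
Check: C·(2, 1) = (-4, -2) = -2·(2, 1).

2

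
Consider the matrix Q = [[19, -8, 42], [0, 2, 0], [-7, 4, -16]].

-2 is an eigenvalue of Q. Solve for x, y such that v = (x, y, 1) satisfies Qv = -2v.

We need (Q + 2I)v = 0.
Q + 2I = [[21, -8, 42], [0, 4, 0], [-7, 4, -14]].
Row 1: (21)·x + (-8)·y + (42)·1 = 0
Row 2: (0)·x + (4)·y + (0)·1 = 0
Row 3: (-7)·x + (4)·y + (-14)·1 = 0
Solving gives x = -2, y = 0.
Check: Q·(-2, 0, 1) = (4, 0, -2) = -2·(-2, 0, 1).

-2, 0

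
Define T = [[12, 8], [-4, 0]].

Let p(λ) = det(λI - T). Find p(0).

p(0) = det(0·I − T) = det(−T) = (−1)^2·det(T).
det(T) = 32, so p(0) = 32.

32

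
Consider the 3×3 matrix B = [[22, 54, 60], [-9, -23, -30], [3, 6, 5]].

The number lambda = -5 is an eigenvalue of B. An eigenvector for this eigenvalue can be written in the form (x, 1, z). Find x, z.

We need (B + 5I)v = 0.
B + 5I = [[27, 54, 60], [-9, -18, -30], [3, 6, 10]].
Row 1: (27)·x + (54)·1 + (60)·z = 0
Row 2: (-9)·x + (-18)·1 + (-30)·z = 0
Row 3: (3)·x + (6)·1 + (10)·z = 0
Solving gives x = -2, z = 0.
Check: B·(-2, 1, 0) = (10, -5, 0) = -5·(-2, 1, 0).

-2, 0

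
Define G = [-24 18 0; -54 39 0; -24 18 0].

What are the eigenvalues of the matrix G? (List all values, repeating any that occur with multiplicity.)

Compute the characteristic polynomial p(t) = det(tI - G).
Expanding the 3×3 determinant: p(t) = t^3 - 15t^2 + 36t.
Rational-root test: t = 0 gives p(0) = 0.
Factor out t: p(t) = t·(t^2 - 15t + 36).
The quadratic factors as (t - 3)·(t - 12).
Eigenvalues: 0, 3, 12.

0, 3, 12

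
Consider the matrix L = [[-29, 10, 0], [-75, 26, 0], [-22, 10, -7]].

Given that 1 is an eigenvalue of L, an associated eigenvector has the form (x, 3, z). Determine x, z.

We need (L - 1I)v = 0.
L - 1I = [[-30, 10, 0], [-75, 25, 0], [-22, 10, -8]].
Row 1: (-30)·x + (10)·3 + (0)·z = 0
Row 2: (-75)·x + (25)·3 + (0)·z = 0
Row 3: (-22)·x + (10)·3 + (-8)·z = 0
Solving gives x = 1, z = 1.
Check: L·(1, 3, 1) = (1, 3, 1) = 1·(1, 3, 1).

1, 1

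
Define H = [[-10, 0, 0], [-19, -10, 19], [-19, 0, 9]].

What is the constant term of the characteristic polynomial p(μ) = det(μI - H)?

p(0) = det(0·I − H) = det(−H) = (−1)^3·det(H).
det(H) = 900, so p(0) = -900.

-900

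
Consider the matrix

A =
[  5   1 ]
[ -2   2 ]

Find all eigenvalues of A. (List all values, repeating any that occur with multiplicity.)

3, 4

det(A - λI) = (5 - λ)(2 - λ) - (1)·(-2) = λ^2 - 7λ + 12.
This factors as (λ - 3)·(λ - 4) = 0.
Eigenvalues: 3, 4.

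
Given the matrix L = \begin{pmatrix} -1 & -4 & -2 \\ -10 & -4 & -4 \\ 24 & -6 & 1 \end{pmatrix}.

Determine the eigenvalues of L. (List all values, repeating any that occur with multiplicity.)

-5, -3, 4

Compute the characteristic polynomial p(r) = det(rI - L).
Expanding along the first row, p(r) = r^3 + 4r^2 - 17r - 60.
Rational-root test: r = -3 gives p(-3) = 0.
Factor out (r + 3): p(r) = (r + 3)·(r^2 + r - 20).
The quadratic factors as (r + 5)·(r - 4).
Eigenvalues: -5, -3, 4.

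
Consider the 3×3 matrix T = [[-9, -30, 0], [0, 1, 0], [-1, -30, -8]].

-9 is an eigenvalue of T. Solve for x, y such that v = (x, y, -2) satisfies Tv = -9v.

We need (T + 9I)v = 0.
T + 9I = [[0, -30, 0], [0, 10, 0], [-1, -30, 1]].
Row 1: (0)·x + (-30)·y + (0)·-2 = 0
Row 2: (0)·x + (10)·y + (0)·-2 = 0
Row 3: (-1)·x + (-30)·y + (1)·-2 = 0
Solving gives x = -2, y = 0.
Check: T·(-2, 0, -2) = (18, 0, 18) = -9·(-2, 0, -2).

-2, 0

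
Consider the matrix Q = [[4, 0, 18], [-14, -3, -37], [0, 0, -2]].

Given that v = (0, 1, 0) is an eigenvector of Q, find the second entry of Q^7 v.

First find the eigenvalue: Qv = (0, -3, 0) = -3·(0, 1, 0), so λ = -3.
Then Q^7 v = λ^7·v = (-3)^7·(0, 1, 0) = -2187·(0, 1, 0) = (0, -2187, 0).

-2187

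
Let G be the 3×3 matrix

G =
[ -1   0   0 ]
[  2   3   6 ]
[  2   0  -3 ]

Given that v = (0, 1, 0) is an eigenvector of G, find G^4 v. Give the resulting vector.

(0, 81, 0)

First find the eigenvalue: Gv = (0, 3, 0) = 3·(0, 1, 0), so λ = 3.
Then G^4 v = λ^4·v = 3^4·(0, 1, 0) = 81·(0, 1, 0) = (0, 81, 0).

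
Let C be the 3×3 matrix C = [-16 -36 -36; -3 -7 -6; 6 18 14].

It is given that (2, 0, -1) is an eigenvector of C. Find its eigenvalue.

2

Compute Cv: C·(2, 0, -1) = (4, 0, -2).
Since Cv = λv, compare component 1: 4 = λ·2, so λ = 2.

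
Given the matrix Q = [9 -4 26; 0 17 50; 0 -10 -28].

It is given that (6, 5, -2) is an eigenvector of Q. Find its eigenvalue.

Compute Qv: Q·(6, 5, -2) = (-18, -15, 6).
Since Qv = λv, compare component 1: -18 = λ·6, so λ = -3.

-3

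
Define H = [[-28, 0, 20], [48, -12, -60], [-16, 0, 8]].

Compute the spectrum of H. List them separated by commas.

Compute the characteristic polynomial p(s) = det(sI - H).
Cofactor expansion gives p(s) = s^3 + 32s^2 + 336s + 1152.
Try s = -12: p(-12) = 0, so -12 is a root.
Factor out (s + 12): p(s) = (s + 12)·(s^2 + 20s + 96).
The quadratic factors as (s + 12)·(s + 8).
Eigenvalues: -12, -12, -8.

-12, -12, -8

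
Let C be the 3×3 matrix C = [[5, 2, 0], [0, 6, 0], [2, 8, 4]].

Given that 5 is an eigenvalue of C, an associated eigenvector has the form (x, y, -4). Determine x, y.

-2, 0

We need (C - 5I)v = 0.
C - 5I = [[0, 2, 0], [0, 1, 0], [2, 8, -1]].
Row 1: (0)·x + (2)·y + (0)·-4 = 0
Row 2: (0)·x + (1)·y + (0)·-4 = 0
Row 3: (2)·x + (8)·y + (-1)·-4 = 0
Solving gives x = -2, y = 0.
Check: C·(-2, 0, -4) = (-10, 0, -20) = 5·(-2, 0, -4).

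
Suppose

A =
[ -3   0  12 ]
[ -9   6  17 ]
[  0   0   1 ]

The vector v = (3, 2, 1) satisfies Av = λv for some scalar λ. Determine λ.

1

Compute Av: A·(3, 2, 1) = (3, 2, 1).
Since Av = λv, compare component 1: 3 = λ·3, so λ = 1.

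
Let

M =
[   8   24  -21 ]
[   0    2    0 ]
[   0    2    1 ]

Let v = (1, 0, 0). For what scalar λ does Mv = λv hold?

Compute Mv: M·(1, 0, 0) = (8, 0, 0).
Since Mv = λv, compare component 1: 8 = λ·1, so λ = 8.

8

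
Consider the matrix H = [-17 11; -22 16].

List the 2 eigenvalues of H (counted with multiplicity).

-6, 5

det(H - λI) = (-17 - λ)(16 - λ) - (11)·(-22) = λ^2 + λ - 30.
This factors as (λ + 6)·(λ - 5) = 0.
Eigenvalues: -6, 5.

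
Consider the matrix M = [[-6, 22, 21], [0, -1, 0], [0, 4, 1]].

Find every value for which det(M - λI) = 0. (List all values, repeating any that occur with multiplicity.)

Set up det(tI - M) = 0.
Expanding the 3×3 determinant: p(t) = t^3 + 6t^2 - t - 6.
Rational-root test: t = -6 gives p(-6) = 0.
Dividing by (t + 6) leaves t^2 - 1.
The quadratic factors as (t + 1)·(t - 1).
Eigenvalues: -6, -1, 1.

-6, -1, 1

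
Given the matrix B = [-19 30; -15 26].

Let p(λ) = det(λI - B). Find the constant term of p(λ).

-44

p(λ) = λ^2 - 7λ - 44.
The constant term is -44.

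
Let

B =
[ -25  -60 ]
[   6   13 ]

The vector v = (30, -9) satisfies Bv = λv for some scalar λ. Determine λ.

Compute Bv: B·(30, -9) = (-210, 63).
Since Bv = λv, compare component 1: -210 = λ·30, so λ = -7.

-7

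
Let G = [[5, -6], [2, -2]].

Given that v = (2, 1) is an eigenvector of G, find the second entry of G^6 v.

64

First find the eigenvalue: Gv = (4, 2) = 2·(2, 1), so λ = 2.
Then G^6 v = λ^6·v = 2^6·(2, 1) = 64·(2, 1) = (128, 64).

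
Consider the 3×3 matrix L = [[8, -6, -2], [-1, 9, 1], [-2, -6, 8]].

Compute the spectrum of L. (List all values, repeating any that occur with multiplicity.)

Compute the characteristic polynomial p(t) = det(tI - L).
Cofactor expansion gives p(t) = t^3 - 25t^2 + 204t - 540.
Try t = 10: p(10) = 0, so 10 is a root.
Dividing by (t - 10) leaves t^2 - 15t + 54.
The quadratic factors as (t - 6)·(t - 9).
Eigenvalues: 6, 9, 10.

6, 9, 10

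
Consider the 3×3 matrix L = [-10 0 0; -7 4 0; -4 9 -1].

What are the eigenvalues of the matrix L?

L is lower triangular, so its eigenvalues are the diagonal entries.
Diagonal: -10, 4, -1.

-10, -1, 4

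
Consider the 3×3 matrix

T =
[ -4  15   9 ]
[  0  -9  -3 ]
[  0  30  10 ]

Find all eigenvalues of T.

Compute the characteristic polynomial p(s) = det(sI - T).
Expanding along the first row, p(s) = s^3 + 3s^2 - 4s.
Rational-root test: s = 0 gives p(0) = 0.
Factor out s: p(s) = s·(s^2 + 3s - 4).
The quadratic factors as (s + 4)·(s - 1).
Eigenvalues: -4, 0, 1.

-4, 0, 1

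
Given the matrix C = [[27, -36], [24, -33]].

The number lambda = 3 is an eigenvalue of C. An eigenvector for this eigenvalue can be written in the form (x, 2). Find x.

3

We need (C - 3I)v = 0.
C - 3I = [[24, -36], [24, -36]].
Row 1: (24)·x + (-36)·2 = 0
Row 2: (24)·x + (-36)·2 = 0
Solving gives x = 3.
Check: C·(3, 2) = (9, 6) = 3·(3, 2).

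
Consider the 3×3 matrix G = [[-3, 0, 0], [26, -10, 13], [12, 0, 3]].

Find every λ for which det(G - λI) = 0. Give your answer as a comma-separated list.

Compute the characteristic polynomial p(r) = det(rI - G).
Expanding along the first row, p(r) = r^3 + 10r^2 - 9r - 90.
Since p(3) = 0, r = 3 is a root.
Factor out (r - 3): p(r) = (r - 3)·(r^2 + 13r + 30).
The quadratic factors as (r + 10)·(r + 3).
Eigenvalues: -10, -3, 3.

-10, -3, 3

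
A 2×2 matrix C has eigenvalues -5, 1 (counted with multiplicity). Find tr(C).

-4

trace(C) is the sum of the eigenvalues: (-5) + (1) = -4.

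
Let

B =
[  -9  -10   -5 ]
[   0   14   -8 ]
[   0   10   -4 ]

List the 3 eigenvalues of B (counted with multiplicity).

Set up det(tI - B) = 0.
Cofactor expansion gives p(t) = t^3 - t^2 - 66t + 216.
Try t = 4: p(4) = 0, so 4 is a root.
Factor out (t - 4): p(t) = (t - 4)·(t^2 + 3t - 54).
The quadratic factors as (t + 9)·(t - 6).
Eigenvalues: -9, 4, 6.

-9, 4, 6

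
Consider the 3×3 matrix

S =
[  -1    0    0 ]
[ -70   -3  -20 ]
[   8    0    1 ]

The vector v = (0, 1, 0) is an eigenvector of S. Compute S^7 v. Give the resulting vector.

First find the eigenvalue: Sv = (0, -3, 0) = -3·(0, 1, 0), so λ = -3.
Then S^7 v = λ^7·v = (-3)^7·(0, 1, 0) = -2187·(0, 1, 0) = (0, -2187, 0).

(0, -2187, 0)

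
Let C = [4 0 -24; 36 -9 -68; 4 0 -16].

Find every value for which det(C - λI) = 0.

Compute the characteristic polynomial p(s) = det(sI - C).
Expanding along the first row, p(s) = s^3 + 21s^2 + 140s + 288.
Try s = -4: p(-4) = 0, so -4 is a root.
Factor out (s + 4): p(s) = (s + 4)·(s^2 + 17s + 72).
The quadratic factors as (s + 9)·(s + 8).
Eigenvalues: -9, -8, -4.

-9, -8, -4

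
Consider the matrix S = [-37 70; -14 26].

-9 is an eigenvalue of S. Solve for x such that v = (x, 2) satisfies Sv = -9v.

We need (S + 9I)v = 0.
S + 9I = [[-28, 70], [-14, 35]].
Row 1: (-28)·x + (70)·2 = 0
Row 2: (-14)·x + (35)·2 = 0
Solving gives x = 5.
Check: S·(5, 2) = (-45, -18) = -9·(5, 2).

5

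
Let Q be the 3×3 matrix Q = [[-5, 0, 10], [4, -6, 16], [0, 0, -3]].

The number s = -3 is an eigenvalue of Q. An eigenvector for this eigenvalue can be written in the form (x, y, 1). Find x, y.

5, 12

We need (Q + 3I)v = 0.
Q + 3I = [[-2, 0, 10], [4, -3, 16], [0, 0, 0]].
Row 1: (-2)·x + (0)·y + (10)·1 = 0
Row 2: (4)·x + (-3)·y + (16)·1 = 0
Row 3: (0)·x + (0)·y + (0)·1 = 0
Solving gives x = 5, y = 12.
Check: Q·(5, 12, 1) = (-15, -36, -3) = -3·(5, 12, 1).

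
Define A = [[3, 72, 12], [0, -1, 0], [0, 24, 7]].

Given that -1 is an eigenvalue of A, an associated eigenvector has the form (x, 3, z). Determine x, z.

We need (A + 1I)v = 0.
A + 1I = [[4, 72, 12], [0, 0, 0], [0, 24, 8]].
Row 1: (4)·x + (72)·3 + (12)·z = 0
Row 2: (0)·x + (0)·3 + (0)·z = 0
Row 3: (0)·x + (24)·3 + (8)·z = 0
Solving gives x = -27, z = -9.
Check: A·(-27, 3, -9) = (27, -3, 9) = -1·(-27, 3, -9).

-27, -9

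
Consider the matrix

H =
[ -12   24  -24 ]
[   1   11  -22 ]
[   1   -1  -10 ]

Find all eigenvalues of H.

-12, -11, 12

Compute the characteristic polynomial p(t) = det(tI - H).
Expanding along the first row, p(t) = t^3 + 11t^2 - 144t - 1584.
Rational-root test: t = -11 gives p(-11) = 0.
Dividing by (t + 11) leaves t^2 - 144.
The quadratic factors as (t + 12)·(t - 12).
Eigenvalues: -12, -11, 12.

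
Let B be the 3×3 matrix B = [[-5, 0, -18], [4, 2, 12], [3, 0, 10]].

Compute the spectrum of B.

Compute the characteristic polynomial p(r) = det(rI - B).
Expanding along the first row, p(r) = r^3 - 7r^2 + 14r - 8.
Rational-root test: r = 1 gives p(1) = 0.
Dividing by (r - 1) leaves r^2 - 6r + 8.
The quadratic factors as (r - 2)·(r - 4).
Eigenvalues: 1, 2, 4.

1, 2, 4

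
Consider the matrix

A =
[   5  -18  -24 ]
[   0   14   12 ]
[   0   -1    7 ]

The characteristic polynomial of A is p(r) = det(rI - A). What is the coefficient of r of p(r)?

p(r) = r^3 - 26r^2 + 215r - 550.
The coefficient of r is 215.

215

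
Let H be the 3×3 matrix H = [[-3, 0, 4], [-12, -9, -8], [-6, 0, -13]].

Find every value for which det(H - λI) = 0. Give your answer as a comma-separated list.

-9, -9, -7

The characteristic polynomial is p(r) = det(rI - H).
Expanding along the first row, p(r) = r^3 + 25r^2 + 207r + 567.
Since p(-7) = 0, r = -7 is a root.
Factor out (r + 7): p(r) = (r + 7)·(r^2 + 18r + 81).
The quadratic factor is (r + 9)^2.
Eigenvalues: -9, -9, -7.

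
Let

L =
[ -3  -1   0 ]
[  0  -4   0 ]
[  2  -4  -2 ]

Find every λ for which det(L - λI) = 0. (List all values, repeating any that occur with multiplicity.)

The characteristic polynomial is p(r) = det(rI - L).
Cofactor expansion gives p(r) = r^3 + 9r^2 + 26r + 24.
Try r = -2: p(-2) = 0, so -2 is a root.
Dividing by (r + 2) leaves r^2 + 7r + 12.
The quadratic factors as (r + 4)·(r + 3).
Eigenvalues: -4, -3, -2.

-4, -3, -2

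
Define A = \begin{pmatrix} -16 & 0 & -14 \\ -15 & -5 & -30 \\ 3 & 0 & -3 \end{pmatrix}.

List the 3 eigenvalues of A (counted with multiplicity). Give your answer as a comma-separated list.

-10, -9, -5

The characteristic polynomial is p(λ) = det(λI - A).
Cofactor expansion gives p(λ) = λ^3 + 24λ^2 + 185λ + 450.
Since p(-5) = 0, λ = -5 is a root.
Factor out (λ + 5): p(λ) = (λ + 5)·(λ^2 + 19λ + 90).
The quadratic factors as (λ + 10)·(λ + 9).
Eigenvalues: -10, -9, -5.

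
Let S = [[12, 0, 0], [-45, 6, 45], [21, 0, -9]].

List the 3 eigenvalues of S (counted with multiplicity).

Set up det(μI - S) = 0.
Expanding the 3×3 determinant: p(μ) = μ^3 - 9μ^2 - 90μ + 648.
Rational-root test: μ = -9 gives p(-9) = 0.
Factor out (μ + 9): p(μ) = (μ + 9)·(μ^2 - 18μ + 72).
The quadratic factors as (μ - 6)·(μ - 12).
Eigenvalues: -9, 6, 12.

-9, 6, 12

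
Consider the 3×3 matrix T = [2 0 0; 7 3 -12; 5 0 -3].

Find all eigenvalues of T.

-3, 2, 3

Set up det(λI - T) = 0.
Expanding along the first row, p(λ) = λ^3 - 2λ^2 - 9λ + 18.
Rational-root test: λ = -3 gives p(-3) = 0.
Dividing by (λ + 3) leaves λ^2 - 5λ + 6.
The quadratic factors as (λ - 2)·(λ - 3).
Eigenvalues: -3, 2, 3.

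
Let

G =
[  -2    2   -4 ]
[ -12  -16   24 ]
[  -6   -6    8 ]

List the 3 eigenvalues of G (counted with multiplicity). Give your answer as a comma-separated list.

Compute the characteristic polynomial p(λ) = det(λI - G).
Cofactor expansion gives p(λ) = λ^3 + 10λ^2 + 32λ + 32.
Try λ = -2: p(-2) = 0, so -2 is a root.
Factor out (λ + 2): p(λ) = (λ + 2)·(λ^2 + 8λ + 16).
The quadratic factor is (λ + 4)^2.
Eigenvalues: -4, -4, -2.

-4, -4, -2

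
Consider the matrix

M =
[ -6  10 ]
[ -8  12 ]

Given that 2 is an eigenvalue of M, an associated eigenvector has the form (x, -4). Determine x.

We need (M - 2I)v = 0.
M - 2I = [[-8, 10], [-8, 10]].
Row 1: (-8)·x + (10)·-4 = 0
Row 2: (-8)·x + (10)·-4 = 0
Solving gives x = -5.
Check: M·(-5, -4) = (-10, -8) = 2·(-5, -4).

-5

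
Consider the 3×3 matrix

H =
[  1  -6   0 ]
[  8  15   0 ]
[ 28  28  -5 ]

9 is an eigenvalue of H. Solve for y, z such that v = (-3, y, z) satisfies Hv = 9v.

4, 2

We need (H - 9I)v = 0.
H - 9I = [[-8, -6, 0], [8, 6, 0], [28, 28, -14]].
Row 1: (-8)·-3 + (-6)·y + (0)·z = 0
Row 2: (8)·-3 + (6)·y + (0)·z = 0
Row 3: (28)·-3 + (28)·y + (-14)·z = 0
Solving gives y = 4, z = 2.
Check: H·(-3, 4, 2) = (-27, 36, 18) = 9·(-3, 4, 2).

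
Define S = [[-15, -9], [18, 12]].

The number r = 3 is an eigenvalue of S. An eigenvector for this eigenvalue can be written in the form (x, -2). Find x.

1

We need (S - 3I)v = 0.
S - 3I = [[-18, -9], [18, 9]].
Row 1: (-18)·x + (-9)·-2 = 0
Row 2: (18)·x + (9)·-2 = 0
Solving gives x = 1.
Check: S·(1, -2) = (3, -6) = 3·(1, -2).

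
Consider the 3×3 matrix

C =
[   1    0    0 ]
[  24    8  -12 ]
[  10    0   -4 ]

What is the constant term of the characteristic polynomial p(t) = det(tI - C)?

p(0) = det(0·I − C) = det(−C) = (−1)^3·det(C).
det(C) = -32, so p(0) = 32.

32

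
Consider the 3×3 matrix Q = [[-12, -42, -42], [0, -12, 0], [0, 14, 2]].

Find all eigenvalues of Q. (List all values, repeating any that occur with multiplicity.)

Compute the characteristic polynomial p(t) = det(tI - Q).
Cofactor expansion gives p(t) = t^3 + 22t^2 + 96t - 288.
Rational-root test: t = -12 gives p(-12) = 0.
Factor out (t + 12): p(t) = (t + 12)·(t^2 + 10t - 24).
The quadratic factors as (t + 12)·(t - 2).
Eigenvalues: -12, -12, 2.

-12, -12, 2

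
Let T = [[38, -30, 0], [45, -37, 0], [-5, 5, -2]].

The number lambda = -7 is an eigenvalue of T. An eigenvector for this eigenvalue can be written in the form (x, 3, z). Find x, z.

We need (T + 7I)v = 0.
T + 7I = [[45, -30, 0], [45, -30, 0], [-5, 5, 5]].
Row 1: (45)·x + (-30)·3 + (0)·z = 0
Row 2: (45)·x + (-30)·3 + (0)·z = 0
Row 3: (-5)·x + (5)·3 + (5)·z = 0
Solving gives x = 2, z = -1.
Check: T·(2, 3, -1) = (-14, -21, 7) = -7·(2, 3, -1).

2, -1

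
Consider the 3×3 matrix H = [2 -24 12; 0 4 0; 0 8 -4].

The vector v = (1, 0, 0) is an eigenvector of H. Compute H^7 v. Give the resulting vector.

(128, 0, 0)

First find the eigenvalue: Hv = (2, 0, 0) = 2·(1, 0, 0), so λ = 2.
Then H^7 v = λ^7·v = 2^7·(1, 0, 0) = 128·(1, 0, 0) = (128, 0, 0).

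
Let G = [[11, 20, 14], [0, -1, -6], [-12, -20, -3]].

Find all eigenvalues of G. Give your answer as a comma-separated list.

-1, 3, 5

Compute the characteristic polynomial p(λ) = det(λI - G).
Cofactor expansion gives p(λ) = λ^3 - 7λ^2 + 7λ + 15.
Since p(-1) = 0, λ = -1 is a root.
Factor out (λ + 1): p(λ) = (λ + 1)·(λ^2 - 8λ + 15).
The quadratic factors as (λ - 3)·(λ - 5).
Eigenvalues: -1, 3, 5.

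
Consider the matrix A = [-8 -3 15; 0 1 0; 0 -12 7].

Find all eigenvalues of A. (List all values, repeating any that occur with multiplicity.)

Compute the characteristic polynomial p(μ) = det(μI - A).
Expanding along the first row, p(μ) = μ^3 - 57μ + 56.
Try μ = 1: p(1) = 0, so 1 is a root.
Dividing by (μ - 1) leaves μ^2 + μ - 56.
The quadratic factors as (μ + 8)·(μ - 7).
Eigenvalues: -8, 1, 7.

-8, 1, 7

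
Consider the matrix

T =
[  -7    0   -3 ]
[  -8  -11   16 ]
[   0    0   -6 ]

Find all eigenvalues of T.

-11, -7, -6

Compute the characteristic polynomial p(r) = det(rI - T).
Cofactor expansion gives p(r) = r^3 + 24r^2 + 185r + 462.
Rational-root test: r = -7 gives p(-7) = 0.
Dividing by (r + 7) leaves r^2 + 17r + 66.
The quadratic factors as (r + 11)·(r + 6).
Eigenvalues: -11, -7, -6.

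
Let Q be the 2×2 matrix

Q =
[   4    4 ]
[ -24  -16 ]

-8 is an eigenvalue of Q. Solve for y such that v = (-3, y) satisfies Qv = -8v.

We need (Q + 8I)v = 0.
Q + 8I = [[12, 4], [-24, -8]].
Row 1: (12)·-3 + (4)·y = 0
Row 2: (-24)·-3 + (-8)·y = 0
Solving gives y = 9.
Check: Q·(-3, 9) = (24, -72) = -8·(-3, 9).

9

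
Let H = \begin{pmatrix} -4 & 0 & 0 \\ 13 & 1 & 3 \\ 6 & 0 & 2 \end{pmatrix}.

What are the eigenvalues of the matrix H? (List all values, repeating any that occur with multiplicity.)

Compute the characteristic polynomial p(λ) = det(λI - H).
Expanding along the first row, p(λ) = λ^3 + λ^2 - 10λ + 8.
Since p(-4) = 0, λ = -4 is a root.
Factor out (λ + 4): p(λ) = (λ + 4)·(λ^2 - 3λ + 2).
The quadratic factors as (λ - 1)·(λ - 2).
Eigenvalues: -4, 1, 2.

-4, 1, 2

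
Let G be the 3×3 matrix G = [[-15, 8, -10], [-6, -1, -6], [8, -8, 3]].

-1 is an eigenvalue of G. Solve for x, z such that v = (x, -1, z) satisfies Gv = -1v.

-2, 2

We need (G + 1I)v = 0.
G + 1I = [[-14, 8, -10], [-6, 0, -6], [8, -8, 4]].
Row 1: (-14)·x + (8)·-1 + (-10)·z = 0
Row 2: (-6)·x + (0)·-1 + (-6)·z = 0
Row 3: (8)·x + (-8)·-1 + (4)·z = 0
Solving gives x = -2, z = 2.
Check: G·(-2, -1, 2) = (2, 1, -2) = -1·(-2, -1, 2).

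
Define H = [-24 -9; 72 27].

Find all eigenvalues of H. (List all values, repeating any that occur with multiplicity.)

0, 3

det(H - lambda·I) = (-24 - lambda)(27 - lambda) - (-9)·(72) = lambda^2 - 3·lambda.
This factors as lambda·(lambda - 3) = 0.
Eigenvalues: 0, 3.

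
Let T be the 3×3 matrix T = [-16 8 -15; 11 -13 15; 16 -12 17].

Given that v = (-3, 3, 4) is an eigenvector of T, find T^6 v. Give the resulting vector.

(-12288, 12288, 16384)

First find the eigenvalue: Tv = (12, -12, -16) = -4·(-3, 3, 4), so λ = -4.
Then T^6 v = λ^6·v = (-4)^6·(-3, 3, 4) = 4096·(-3, 3, 4) = (-12288, 12288, 16384).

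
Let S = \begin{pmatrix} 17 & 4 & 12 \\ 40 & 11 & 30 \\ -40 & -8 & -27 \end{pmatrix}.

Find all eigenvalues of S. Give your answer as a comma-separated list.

-3, 1, 3

Compute the characteristic polynomial p(λ) = det(λI - S).
Expanding the 3×3 determinant: p(λ) = λ^3 - λ^2 - 9λ + 9.
Rational-root test: λ = 1 gives p(1) = 0.
Factor out (λ - 1): p(λ) = (λ - 1)·(λ^2 - 9).
The quadratic factors as (λ + 3)·(λ - 3).
Eigenvalues: -3, 1, 3.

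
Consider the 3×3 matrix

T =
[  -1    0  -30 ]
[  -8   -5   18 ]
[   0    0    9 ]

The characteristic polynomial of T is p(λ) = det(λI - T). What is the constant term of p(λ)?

p(λ) = λ^3 - 3λ^2 - 49λ - 45.
The constant term is -45.

-45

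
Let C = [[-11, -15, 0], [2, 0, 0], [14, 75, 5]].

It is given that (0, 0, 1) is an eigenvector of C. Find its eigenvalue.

Compute Cv: C·(0, 0, 1) = (0, 0, 5).
Since Cv = λv, compare component 3: 5 = λ·1, so λ = 5.

5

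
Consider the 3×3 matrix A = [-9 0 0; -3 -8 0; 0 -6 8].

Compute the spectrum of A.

A is lower triangular, so its eigenvalues are the diagonal entries.
Diagonal: -9, -8, 8.

-9, -8, 8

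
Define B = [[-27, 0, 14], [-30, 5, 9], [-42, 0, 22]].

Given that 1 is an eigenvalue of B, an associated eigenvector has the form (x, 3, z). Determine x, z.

We need (B - 1I)v = 0.
B - 1I = [[-28, 0, 14], [-30, 4, 9], [-42, 0, 21]].
Row 1: (-28)·x + (0)·3 + (14)·z = 0
Row 2: (-30)·x + (4)·3 + (9)·z = 0
Row 3: (-42)·x + (0)·3 + (21)·z = 0
Solving gives x = 1, z = 2.
Check: B·(1, 3, 2) = (1, 3, 2) = 1·(1, 3, 2).

1, 2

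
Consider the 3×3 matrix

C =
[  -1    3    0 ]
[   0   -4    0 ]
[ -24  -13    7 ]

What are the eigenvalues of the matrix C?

Set up det(rI - C) = 0.
Cofactor expansion gives p(r) = r^3 - 2r^2 - 31r - 28.
Try r = -4: p(-4) = 0, so -4 is a root.
Factor out (r + 4): p(r) = (r + 4)·(r^2 - 6r - 7).
The quadratic factors as (r + 1)·(r - 7).
Eigenvalues: -4, -1, 7.

-4, -1, 7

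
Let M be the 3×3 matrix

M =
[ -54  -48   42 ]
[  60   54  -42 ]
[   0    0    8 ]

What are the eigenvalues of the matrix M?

Set up det(rI - M) = 0.
Expanding the 3×3 determinant: p(r) = r^3 - 8r^2 - 36r + 288.
Since p(6) = 0, r = 6 is a root.
Dividing by (r - 6) leaves r^2 - 2r - 48.
The quadratic factors as (r + 6)·(r - 8).
Eigenvalues: -6, 6, 8.

-6, 6, 8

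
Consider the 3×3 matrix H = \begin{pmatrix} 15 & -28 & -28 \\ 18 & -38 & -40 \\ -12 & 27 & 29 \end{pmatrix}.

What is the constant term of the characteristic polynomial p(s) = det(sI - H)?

p(0) = det(0·I − H) = det(−H) = (−1)^3·det(H).
det(H) = 6, so p(0) = -6.

-6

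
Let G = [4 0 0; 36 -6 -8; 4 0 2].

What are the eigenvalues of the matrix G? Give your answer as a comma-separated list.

-6, 2, 4

Set up det(rI - G) = 0.
Expanding along the first row, p(r) = r^3 - 28r + 48.
Rational-root test: r = 4 gives p(4) = 0.
Factor out (r - 4): p(r) = (r - 4)·(r^2 + 4r - 12).
The quadratic factors as (r + 6)·(r - 2).
Eigenvalues: -6, 2, 4.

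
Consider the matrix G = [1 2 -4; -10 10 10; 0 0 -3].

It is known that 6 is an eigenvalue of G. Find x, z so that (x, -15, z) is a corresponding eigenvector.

-6, 0

We need (G - 6I)v = 0.
G - 6I = [[-5, 2, -4], [-10, 4, 10], [0, 0, -9]].
Row 1: (-5)·x + (2)·-15 + (-4)·z = 0
Row 2: (-10)·x + (4)·-15 + (10)·z = 0
Row 3: (0)·x + (0)·-15 + (-9)·z = 0
Solving gives x = -6, z = 0.
Check: G·(-6, -15, 0) = (-36, -90, 0) = 6·(-6, -15, 0).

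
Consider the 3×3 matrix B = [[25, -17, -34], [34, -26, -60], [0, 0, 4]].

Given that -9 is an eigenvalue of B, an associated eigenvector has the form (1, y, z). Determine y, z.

2, 0

We need (B + 9I)v = 0.
B + 9I = [[34, -17, -34], [34, -17, -60], [0, 0, 13]].
Row 1: (34)·1 + (-17)·y + (-34)·z = 0
Row 2: (34)·1 + (-17)·y + (-60)·z = 0
Row 3: (0)·1 + (0)·y + (13)·z = 0
Solving gives y = 2, z = 0.
Check: B·(1, 2, 0) = (-9, -18, 0) = -9·(1, 2, 0).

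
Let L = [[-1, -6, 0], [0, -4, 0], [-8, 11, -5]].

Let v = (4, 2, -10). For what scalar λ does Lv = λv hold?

Compute Lv: L·(4, 2, -10) = (-16, -8, 40).
Since Lv = λv, compare component 1: -16 = λ·4, so λ = -4.

-4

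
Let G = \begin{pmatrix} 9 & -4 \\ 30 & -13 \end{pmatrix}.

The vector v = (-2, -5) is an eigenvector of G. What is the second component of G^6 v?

First find the eigenvalue: Gv = (2, 5) = -1·(-2, -5), so λ = -1.
Then G^6 v = λ^6·v = (-1)^6·(-2, -5) = 1·(-2, -5) = (-2, -5).

-5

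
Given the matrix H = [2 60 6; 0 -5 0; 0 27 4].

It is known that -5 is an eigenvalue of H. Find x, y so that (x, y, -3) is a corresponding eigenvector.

-6, 1

We need (H + 5I)v = 0.
H + 5I = [[7, 60, 6], [0, 0, 0], [0, 27, 9]].
Row 1: (7)·x + (60)·y + (6)·-3 = 0
Row 2: (0)·x + (0)·y + (0)·-3 = 0
Row 3: (0)·x + (27)·y + (9)·-3 = 0
Solving gives x = -6, y = 1.
Check: H·(-6, 1, -3) = (30, -5, 15) = -5·(-6, 1, -3).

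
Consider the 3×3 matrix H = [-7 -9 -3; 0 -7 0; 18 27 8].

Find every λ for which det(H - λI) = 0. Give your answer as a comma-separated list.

The characteristic polynomial is p(λ) = det(λI - H).
Expanding the 3×3 determinant: p(λ) = λ^3 + 6λ^2 - 9λ - 14.
Since p(-1) = 0, λ = -1 is a root.
Dividing by (λ + 1) leaves λ^2 + 5λ - 14.
The quadratic factors as (λ + 7)·(λ - 2).
Eigenvalues: -7, -1, 2.

-7, -1, 2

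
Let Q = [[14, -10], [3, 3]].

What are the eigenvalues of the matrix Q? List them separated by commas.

8, 9

det(Q - sI) = (14 - s)(3 - s) - (-10)·(3) = s^2 - 17s + 72.
This factors as (s - 8)·(s - 9) = 0.
Eigenvalues: 8, 9.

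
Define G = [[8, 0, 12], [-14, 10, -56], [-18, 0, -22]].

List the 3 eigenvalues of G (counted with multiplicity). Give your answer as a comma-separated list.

Set up det(sI - G) = 0.
Expanding along the first row, p(s) = s^3 + 4s^2 - 100s - 400.
Rational-root test: s = 10 gives p(10) = 0.
Factor out (s - 10): p(s) = (s - 10)·(s^2 + 14s + 40).
The quadratic factors as (s + 10)·(s + 4).
Eigenvalues: -10, -4, 10.

-10, -4, 10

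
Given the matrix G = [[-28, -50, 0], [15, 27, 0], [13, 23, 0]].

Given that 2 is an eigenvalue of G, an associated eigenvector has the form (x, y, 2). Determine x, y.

We need (G - 2I)v = 0.
G - 2I = [[-30, -50, 0], [15, 25, 0], [13, 23, -2]].
Row 1: (-30)·x + (-50)·y + (0)·2 = 0
Row 2: (15)·x + (25)·y + (0)·2 = 0
Row 3: (13)·x + (23)·y + (-2)·2 = 0
Solving gives x = -5, y = 3.
Check: G·(-5, 3, 2) = (-10, 6, 4) = 2·(-5, 3, 2).

-5, 3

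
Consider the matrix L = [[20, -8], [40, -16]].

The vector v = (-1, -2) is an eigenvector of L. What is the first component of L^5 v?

First find the eigenvalue: Lv = (-4, -8) = 4·(-1, -2), so λ = 4.
Then L^5 v = λ^5·v = 4^5·(-1, -2) = 1024·(-1, -2) = (-1024, -2048).

-1024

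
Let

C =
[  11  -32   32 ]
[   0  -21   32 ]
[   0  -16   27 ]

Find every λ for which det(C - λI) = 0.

-5, 11, 11

The characteristic polynomial is p(λ) = det(λI - C).
Expanding the 3×3 determinant: p(λ) = λ^3 - 17λ^2 + 11λ + 605.
Rational-root test: λ = -5 gives p(-5) = 0.
Factor out (λ + 5): p(λ) = (λ + 5)·(λ^2 - 22λ + 121).
The quadratic factor is (λ - 11)^2.
Eigenvalues: -5, 11, 11.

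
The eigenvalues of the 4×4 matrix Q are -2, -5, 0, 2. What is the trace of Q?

-5

trace(Q) is the sum of the eigenvalues: (-2) + (-5) + (0) + (2) = -5.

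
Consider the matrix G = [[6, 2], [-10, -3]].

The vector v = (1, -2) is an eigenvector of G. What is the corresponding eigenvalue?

2

Compute Gv: G·(1, -2) = (2, -4).
Since Gv = λv, compare component 1: 2 = λ·1, so λ = 2.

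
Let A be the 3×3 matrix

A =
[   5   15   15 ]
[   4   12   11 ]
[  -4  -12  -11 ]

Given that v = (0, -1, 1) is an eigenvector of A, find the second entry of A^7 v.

-1

First find the eigenvalue: Av = (0, -1, 1) = 1·(0, -1, 1), so λ = 1.
Then A^7 v = λ^7·v = 1^7·(0, -1, 1) = 1·(0, -1, 1) = (0, -1, 1).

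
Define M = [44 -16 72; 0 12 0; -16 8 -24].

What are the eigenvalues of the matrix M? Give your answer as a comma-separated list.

8, 12, 12

Compute the characteristic polynomial p(t) = det(tI - M).
Expanding along the first row, p(t) = t^3 - 32t^2 + 336t - 1152.
Rational-root test: t = 8 gives p(8) = 0.
Dividing by (t - 8) leaves t^2 - 24t + 144.
The quadratic factor is (t - 12)^2.
Eigenvalues: 8, 12, 12.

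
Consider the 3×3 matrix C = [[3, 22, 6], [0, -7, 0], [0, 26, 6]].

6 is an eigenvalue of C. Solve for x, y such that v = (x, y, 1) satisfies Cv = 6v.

We need (C - 6I)v = 0.
C - 6I = [[-3, 22, 6], [0, -13, 0], [0, 26, 0]].
Row 1: (-3)·x + (22)·y + (6)·1 = 0
Row 2: (0)·x + (-13)·y + (0)·1 = 0
Row 3: (0)·x + (26)·y + (0)·1 = 0
Solving gives x = 2, y = 0.
Check: C·(2, 0, 1) = (12, 0, 6) = 6·(2, 0, 1).

2, 0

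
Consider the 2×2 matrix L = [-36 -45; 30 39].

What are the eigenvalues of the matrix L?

-6, 9

det(L - rI) = (-36 - r)(39 - r) - (-45)·(30) = r^2 - 3r - 54.
This factors as (r + 6)·(r - 9) = 0.
Eigenvalues: -6, 9.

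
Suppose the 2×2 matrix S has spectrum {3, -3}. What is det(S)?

-9

det(S) is the product of the eigenvalues: (3) · (-3) = -9.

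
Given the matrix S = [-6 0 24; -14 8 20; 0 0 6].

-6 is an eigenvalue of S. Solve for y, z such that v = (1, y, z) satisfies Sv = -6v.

We need (S + 6I)v = 0.
S + 6I = [[0, 0, 24], [-14, 14, 20], [0, 0, 12]].
Row 1: (0)·1 + (0)·y + (24)·z = 0
Row 2: (-14)·1 + (14)·y + (20)·z = 0
Row 3: (0)·1 + (0)·y + (12)·z = 0
Solving gives y = 1, z = 0.
Check: S·(1, 1, 0) = (-6, -6, 0) = -6·(1, 1, 0).

1, 0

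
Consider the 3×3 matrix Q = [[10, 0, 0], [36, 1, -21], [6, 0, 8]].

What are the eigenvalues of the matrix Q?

Compute the characteristic polynomial p(t) = det(tI - Q).
Expanding along the first row, p(t) = t^3 - 19t^2 + 98t - 80.
Since p(1) = 0, t = 1 is a root.
Dividing by (t - 1) leaves t^2 - 18t + 80.
The quadratic factors as (t - 8)·(t - 10).
Eigenvalues: 1, 8, 10.

1, 8, 10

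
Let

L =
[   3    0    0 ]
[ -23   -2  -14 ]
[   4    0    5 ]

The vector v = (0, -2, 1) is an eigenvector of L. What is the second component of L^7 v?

First find the eigenvalue: Lv = (0, -10, 5) = 5·(0, -2, 1), so λ = 5.
Then L^7 v = λ^7·v = 5^7·(0, -2, 1) = 78125·(0, -2, 1) = (0, -156250, 78125).

-156250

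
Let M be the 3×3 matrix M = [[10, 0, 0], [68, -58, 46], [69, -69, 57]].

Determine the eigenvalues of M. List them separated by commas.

The characteristic polynomial is p(λ) = det(λI - M).
Expanding along the first row, p(λ) = λ^3 - 9λ^2 - 142λ + 1320.
Since p(10) = 0, λ = 10 is a root.
Factor out (λ - 10): p(λ) = (λ - 10)·(λ^2 + λ - 132).
The quadratic factors as (λ + 12)·(λ - 11).
Eigenvalues: -12, 10, 11.

-12, 10, 11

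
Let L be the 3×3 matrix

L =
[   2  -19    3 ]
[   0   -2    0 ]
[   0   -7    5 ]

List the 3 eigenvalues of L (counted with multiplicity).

The characteristic polynomial is p(λ) = det(λI - L).
Expanding along the first row, p(λ) = λ^3 - 5λ^2 - 4λ + 20.
Since p(2) = 0, λ = 2 is a root.
Dividing by (λ - 2) leaves λ^2 - 3λ - 10.
The quadratic factors as (λ + 2)·(λ - 5).
Eigenvalues: -2, 2, 5.

-2, 2, 5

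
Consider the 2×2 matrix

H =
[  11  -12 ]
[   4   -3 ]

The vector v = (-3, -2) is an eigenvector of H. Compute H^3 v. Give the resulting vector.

First find the eigenvalue: Hv = (-9, -6) = 3·(-3, -2), so λ = 3.
Then H^3 v = λ^3·v = 3^3·(-3, -2) = 27·(-3, -2) = (-81, -54).

(-81, -54)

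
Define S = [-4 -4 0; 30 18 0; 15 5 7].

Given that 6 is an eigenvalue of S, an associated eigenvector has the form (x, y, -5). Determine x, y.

2, -5

We need (S - 6I)v = 0.
S - 6I = [[-10, -4, 0], [30, 12, 0], [15, 5, 1]].
Row 1: (-10)·x + (-4)·y + (0)·-5 = 0
Row 2: (30)·x + (12)·y + (0)·-5 = 0
Row 3: (15)·x + (5)·y + (1)·-5 = 0
Solving gives x = 2, y = -5.
Check: S·(2, -5, -5) = (12, -30, -30) = 6·(2, -5, -5).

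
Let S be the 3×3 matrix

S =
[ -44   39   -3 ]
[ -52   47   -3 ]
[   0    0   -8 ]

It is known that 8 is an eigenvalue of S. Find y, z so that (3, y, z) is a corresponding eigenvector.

We need (S - 8I)v = 0.
S - 8I = [[-52, 39, -3], [-52, 39, -3], [0, 0, -16]].
Row 1: (-52)·3 + (39)·y + (-3)·z = 0
Row 2: (-52)·3 + (39)·y + (-3)·z = 0
Row 3: (0)·3 + (0)·y + (-16)·z = 0
Solving gives y = 4, z = 0.
Check: S·(3, 4, 0) = (24, 32, 0) = 8·(3, 4, 0).

4, 0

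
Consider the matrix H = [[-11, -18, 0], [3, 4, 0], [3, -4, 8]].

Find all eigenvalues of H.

The characteristic polynomial is p(λ) = det(λI - H).
Expanding the 3×3 determinant: p(λ) = λ^3 - λ^2 - 46λ - 80.
Rational-root test: λ = -2 gives p(-2) = 0.
Dividing by (λ + 2) leaves λ^2 - 3λ - 40.
The quadratic factors as (λ + 5)·(λ - 8).
Eigenvalues: -5, -2, 8.

-5, -2, 8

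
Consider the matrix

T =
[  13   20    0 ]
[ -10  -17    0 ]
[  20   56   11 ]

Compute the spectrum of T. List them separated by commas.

Compute the characteristic polynomial p(λ) = det(λI - T).
Cofactor expansion gives p(λ) = λ^3 - 7λ^2 - 65λ + 231.
Since p(3) = 0, λ = 3 is a root.
Dividing by (λ - 3) leaves λ^2 - 4λ - 77.
The quadratic factors as (λ + 7)·(λ - 11).
Eigenvalues: -7, 3, 11.

-7, 3, 11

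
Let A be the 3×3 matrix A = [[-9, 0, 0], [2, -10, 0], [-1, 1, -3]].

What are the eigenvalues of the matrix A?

A is lower triangular, so its eigenvalues are the diagonal entries.
Diagonal: -9, -10, -3.

-10, -9, -3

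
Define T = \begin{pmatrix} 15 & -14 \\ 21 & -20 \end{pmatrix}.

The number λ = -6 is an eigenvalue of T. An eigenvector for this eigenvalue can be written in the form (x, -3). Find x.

-2

We need (T + 6I)v = 0.
T + 6I = [[21, -14], [21, -14]].
Row 1: (21)·x + (-14)·-3 = 0
Row 2: (21)·x + (-14)·-3 = 0
Solving gives x = -2.
Check: T·(-2, -3) = (12, 18) = -6·(-2, -3).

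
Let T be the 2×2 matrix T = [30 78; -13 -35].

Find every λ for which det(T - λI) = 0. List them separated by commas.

det(T - lambda·I) = (30 - lambda)(-35 - lambda) - (78)·(-13) = lambda^2 + 5·lambda - 36.
This factors as (lambda + 9)·(lambda - 4) = 0.
Eigenvalues: -9, 4.

-9, 4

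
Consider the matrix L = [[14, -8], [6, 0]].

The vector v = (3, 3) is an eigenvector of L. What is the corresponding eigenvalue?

Compute Lv: L·(3, 3) = (18, 18).
Since Lv = λv, compare component 1: 18 = λ·3, so λ = 6.

6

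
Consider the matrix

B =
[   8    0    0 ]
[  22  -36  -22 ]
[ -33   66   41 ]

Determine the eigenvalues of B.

Compute the characteristic polynomial p(t) = det(tI - B).
Cofactor expansion gives p(t) = t^3 - 13t^2 + 16t + 192.
Try t = 8: p(8) = 0, so 8 is a root.
Dividing by (t - 8) leaves t^2 - 5t - 24.
The quadratic factors as (t + 3)·(t - 8).
Eigenvalues: -3, 8, 8.

-3, 8, 8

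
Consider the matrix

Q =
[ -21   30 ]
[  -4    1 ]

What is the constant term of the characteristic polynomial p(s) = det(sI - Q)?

99

p(0) = det(0·I − Q) = det(−Q) = (−1)^2·det(Q).
det(Q) = 99, so p(0) = 99.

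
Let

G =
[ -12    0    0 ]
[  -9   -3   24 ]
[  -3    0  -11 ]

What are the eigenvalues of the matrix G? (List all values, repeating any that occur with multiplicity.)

-12, -11, -3

The characteristic polynomial is p(lambda) = det(lambda·I - G).
Expanding the 3×3 determinant: p(lambda) = lambda^3 + 26·lambda^2 + 201·lambda + 396.
Try lambda = -12: p(-12) = 0, so -12 is a root.
Factor out (lambda + 12): p(lambda) = (lambda + 12)·(lambda^2 + 14·lambda + 33).
The quadratic factors as (lambda + 11)·(lambda + 3).
Eigenvalues: -12, -11, -3.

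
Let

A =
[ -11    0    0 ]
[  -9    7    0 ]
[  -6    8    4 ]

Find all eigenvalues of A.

A is lower triangular, so its eigenvalues are the diagonal entries.
Diagonal: -11, 7, 4.

-11, 4, 7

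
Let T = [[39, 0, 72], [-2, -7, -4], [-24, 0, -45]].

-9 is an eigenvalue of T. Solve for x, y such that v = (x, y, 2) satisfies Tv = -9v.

We need (T + 9I)v = 0.
T + 9I = [[48, 0, 72], [-2, 2, -4], [-24, 0, -36]].
Row 1: (48)·x + (0)·y + (72)·2 = 0
Row 2: (-2)·x + (2)·y + (-4)·2 = 0
Row 3: (-24)·x + (0)·y + (-36)·2 = 0
Solving gives x = -3, y = 1.
Check: T·(-3, 1, 2) = (27, -9, -18) = -9·(-3, 1, 2).

-3, 1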